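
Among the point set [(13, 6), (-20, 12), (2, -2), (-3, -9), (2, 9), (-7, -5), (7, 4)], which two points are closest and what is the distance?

Computing all pairwise distances among 7 points:

d((13, 6), (-20, 12)) = 33.541
d((13, 6), (2, -2)) = 13.6015
d((13, 6), (-3, -9)) = 21.9317
d((13, 6), (2, 9)) = 11.4018
d((13, 6), (-7, -5)) = 22.8254
d((13, 6), (7, 4)) = 6.3246
d((-20, 12), (2, -2)) = 26.0768
d((-20, 12), (-3, -9)) = 27.0185
d((-20, 12), (2, 9)) = 22.2036
d((-20, 12), (-7, -5)) = 21.4009
d((-20, 12), (7, 4)) = 28.1603
d((2, -2), (-3, -9)) = 8.6023
d((2, -2), (2, 9)) = 11.0
d((2, -2), (-7, -5)) = 9.4868
d((2, -2), (7, 4)) = 7.8102
d((-3, -9), (2, 9)) = 18.6815
d((-3, -9), (-7, -5)) = 5.6569 <-- minimum
d((-3, -9), (7, 4)) = 16.4012
d((2, 9), (-7, -5)) = 16.6433
d((2, 9), (7, 4)) = 7.0711
d((-7, -5), (7, 4)) = 16.6433

Closest pair: (-3, -9) and (-7, -5) with distance 5.6569

The closest pair is (-3, -9) and (-7, -5) with Euclidean distance 5.6569. For 7 points, brute-force pairwise comparison is shown above. For large n, the divide-and-conquer algorithm (sort by x, recurse on halves, check the dividing strip) achieves O(n log n).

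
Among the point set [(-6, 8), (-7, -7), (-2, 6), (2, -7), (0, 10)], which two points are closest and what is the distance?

Computing all pairwise distances among 5 points:

d((-6, 8), (-7, -7)) = 15.0333
d((-6, 8), (-2, 6)) = 4.4721 <-- minimum
d((-6, 8), (2, -7)) = 17.0
d((-6, 8), (0, 10)) = 6.3246
d((-7, -7), (-2, 6)) = 13.9284
d((-7, -7), (2, -7)) = 9.0
d((-7, -7), (0, 10)) = 18.3848
d((-2, 6), (2, -7)) = 13.6015
d((-2, 6), (0, 10)) = 4.4721 <-- minimum
d((2, -7), (0, 10)) = 17.1172

Minimum distance: 4.4721 (tie among 2 pairs: (-6, 8) and (-2, 6); (-2, 6) and (0, 10))

The minimum Euclidean distance is 4.4721. There is a tie: 2 pairs achieve this minimum — (-6, 8) and (-2, 6); (-2, 6) and (0, 10). Any of these is a valid closest pair. For 5 points, brute-force pairwise comparison is shown above. For large n, the divide-and-conquer algorithm (sort by x, recurse on halves, check the dividing strip) achieves O(n log n).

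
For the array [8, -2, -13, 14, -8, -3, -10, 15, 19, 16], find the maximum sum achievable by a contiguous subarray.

Using Kadane's algorithm on [8, -2, -13, 14, -8, -3, -10, 15, 19, 16]:

Scanning through the array:
Position 1 (value -2): max_ending_here = 6, max_so_far = 8
Position 2 (value -13): max_ending_here = -7, max_so_far = 8
Position 3 (value 14): max_ending_here = 14, max_so_far = 14
Position 4 (value -8): max_ending_here = 6, max_so_far = 14
Position 5 (value -3): max_ending_here = 3, max_so_far = 14
Position 6 (value -10): max_ending_here = -7, max_so_far = 14
Position 7 (value 15): max_ending_here = 15, max_so_far = 15
Position 8 (value 19): max_ending_here = 34, max_so_far = 34
Position 9 (value 16): max_ending_here = 50, max_so_far = 50

Maximum subarray: [15, 19, 16]
Maximum sum: 50

The maximum subarray is [15, 19, 16] with sum 50. This subarray runs from index 7 to index 9.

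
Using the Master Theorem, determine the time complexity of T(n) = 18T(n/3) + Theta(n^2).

Master Theorem for T(n) = 18T(n/3) + O(n^2):

a = 18, b = 3, c = 2
log_b(a) = log_3(18) = 2.6309

Case 1: c = 2 < log_3(18) = 2.6309
T(n) = O(n^(log_3 18))

For T(n) = 18T(n/3) + O(n^2): log_3(18) = 2.6309. This is Case 1 of the Master Theorem (c < log_b(a), work dominated by leaves), giving O(n^(log_3 18)).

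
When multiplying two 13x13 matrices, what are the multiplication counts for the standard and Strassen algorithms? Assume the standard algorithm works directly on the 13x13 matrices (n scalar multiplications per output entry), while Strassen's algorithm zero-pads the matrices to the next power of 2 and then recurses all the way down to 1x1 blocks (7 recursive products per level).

Matrix multiplication for 13x13 matrices:

Strassen's algorithm requires power-of-2 dimensions. Pad 13x13 to 16x16 (next power of 2).

Standard algorithm: 13^3 = 2197 multiplications
Strassen's algorithm: 7^(log2(16)) = 7^4 = 2401 multiplications
Difference: 2197 - 2401 = -204 (Strassen uses MORE here due to padding overhead — for small or just-over-power-of-2 n, padding can outweigh the per-level savings)

Standard: 2197 multiplications (13^3). Strassen: 2401 multiplications (7^4, after padding to 16x16). Strassen reduces 8 recursive multiplications to 7 at each level.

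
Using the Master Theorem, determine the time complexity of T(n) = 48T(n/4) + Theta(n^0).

Master Theorem for T(n) = 48T(n/4) + O(n^0):

a = 48, b = 4, c = 0
log_b(a) = log_4(48) = 2.7925

Case 1: c = 0 < log_4(48) = 2.7925
T(n) = O(n^(log_4 48))

For T(n) = 48T(n/4) + O(n^0): log_4(48) = 2.7925. This is Case 1 of the Master Theorem (c < log_b(a), work dominated by leaves), giving O(n^(log_4 48)).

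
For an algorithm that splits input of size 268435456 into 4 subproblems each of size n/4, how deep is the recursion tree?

For divide and conquer with division factor 4:

Problem sizes at each level:
Level 0: 268435456
Level 1: 67108864
Level 2: 16777216
Level 3: 4194304
Level 4: 1048576
Level 5: 262144
Level 6: 65536
Level 7: 16384
Level 8: 4096
Level 9: 1024
Level 10: 256
Level 11: 64
Level 12: 16
Level 13: 4
Level 14: 1

The root is level 0 and the size-1 base case is level 14 (the tree spans levels 0 through 14, i.e. 15 levels counting the root), so the depth is the number of divisions: log_4(268435456) = 14

The recursion tree depth is log_4(268435456) = 14. At each level, the problem size is divided by 4, so it takes 14 divisions to reduce to a base case of size 1. The algorithm makes 4 recursive calls at each level.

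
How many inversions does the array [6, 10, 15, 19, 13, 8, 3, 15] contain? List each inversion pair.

Finding inversions in [6, 10, 15, 19, 13, 8, 3, 15]:

(0, 6): arr[0]=6 > arr[6]=3
(1, 5): arr[1]=10 > arr[5]=8
(1, 6): arr[1]=10 > arr[6]=3
(2, 4): arr[2]=15 > arr[4]=13
(2, 5): arr[2]=15 > arr[5]=8
(2, 6): arr[2]=15 > arr[6]=3
(3, 4): arr[3]=19 > arr[4]=13
(3, 5): arr[3]=19 > arr[5]=8
(3, 6): arr[3]=19 > arr[6]=3
(3, 7): arr[3]=19 > arr[7]=15
(4, 5): arr[4]=13 > arr[5]=8
(4, 6): arr[4]=13 > arr[6]=3
(5, 6): arr[5]=8 > arr[6]=3

Total inversions: 13

The array has 13 inversion(s): (0,6), (1,5), (1,6), (2,4), (2,5), (2,6), (3,4), (3,5), (3,6), (3,7), (4,5), (4,6), (5,6). Each pair (i,j) satisfies i < j and arr[i] > arr[j].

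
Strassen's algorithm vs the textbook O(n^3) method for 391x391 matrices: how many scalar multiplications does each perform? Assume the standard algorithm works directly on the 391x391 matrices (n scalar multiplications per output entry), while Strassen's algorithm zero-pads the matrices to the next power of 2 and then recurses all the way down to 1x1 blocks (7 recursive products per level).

Matrix multiplication for 391x391 matrices:

Strassen's algorithm requires power-of-2 dimensions. Pad 391x391 to 512x512 (next power of 2).

Standard algorithm: 391^3 = 59776471 multiplications
Strassen's algorithm: 7^(log2(512)) = 7^9 = 40353607 multiplications
Savings: 59776471 - 40353607 = 19422864 multiplications

Standard: 59776471 multiplications (391^3). Strassen: 40353607 multiplications (7^9, after padding to 512x512). Strassen reduces 8 recursive multiplications to 7 at each level.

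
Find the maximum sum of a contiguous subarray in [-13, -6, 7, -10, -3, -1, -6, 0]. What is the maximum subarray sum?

Using Kadane's algorithm on [-13, -6, 7, -10, -3, -1, -6, 0]:

Scanning through the array:
Position 1 (value -6): max_ending_here = -6, max_so_far = -6
Position 2 (value 7): max_ending_here = 7, max_so_far = 7
Position 3 (value -10): max_ending_here = -3, max_so_far = 7
Position 4 (value -3): max_ending_here = -3, max_so_far = 7
Position 5 (value -1): max_ending_here = -1, max_so_far = 7
Position 6 (value -6): max_ending_here = -6, max_so_far = 7
Position 7 (value 0): max_ending_here = 0, max_so_far = 7

Maximum subarray: [7]
Maximum sum: 7

The maximum subarray is [7] with sum 7. This subarray runs from index 2 to index 2.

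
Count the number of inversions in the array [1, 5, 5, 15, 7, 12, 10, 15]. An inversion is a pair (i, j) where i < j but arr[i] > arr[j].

Finding inversions in [1, 5, 5, 15, 7, 12, 10, 15]:

(3, 4): arr[3]=15 > arr[4]=7
(3, 5): arr[3]=15 > arr[5]=12
(3, 6): arr[3]=15 > arr[6]=10
(5, 6): arr[5]=12 > arr[6]=10

Total inversions: 4

The array has 4 inversion(s): (3,4), (3,5), (3,6), (5,6). Each pair (i,j) satisfies i < j and arr[i] > arr[j].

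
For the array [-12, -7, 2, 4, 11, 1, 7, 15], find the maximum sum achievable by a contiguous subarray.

Using Kadane's algorithm on [-12, -7, 2, 4, 11, 1, 7, 15]:

Scanning through the array:
Position 1 (value -7): max_ending_here = -7, max_so_far = -7
Position 2 (value 2): max_ending_here = 2, max_so_far = 2
Position 3 (value 4): max_ending_here = 6, max_so_far = 6
Position 4 (value 11): max_ending_here = 17, max_so_far = 17
Position 5 (value 1): max_ending_here = 18, max_so_far = 18
Position 6 (value 7): max_ending_here = 25, max_so_far = 25
Position 7 (value 15): max_ending_here = 40, max_so_far = 40

Maximum subarray: [2, 4, 11, 1, 7, 15]
Maximum sum: 40

The maximum subarray is [2, 4, 11, 1, 7, 15] with sum 40. This subarray runs from index 2 to index 7.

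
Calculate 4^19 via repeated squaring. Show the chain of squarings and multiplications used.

Computing 4^19 by squaring (build up from 4^1; each line after the first costs one multiplication):

4^1 = 4
4^2 = (4^1)^2 = 4^2 = 16
4^4 = (4^2)^2 = 16^2 = 256
4^8 = (4^4)^2 = 256^2 = 65536
4^9 = 4 * 4^8 = 4 * 65536 = 262144
4^18 = (4^9)^2 = 262144^2 = 68719476736
4^19 = 4 * 4^18 = 4 * 68719476736 = 274877906944

Result: 274877906944
Multiplications needed: 6 (6 lines after 4^1)

4^19 = 274877906944. Using exponentiation by squaring, this requires 6 multiplications. The key idea: if the exponent is even, square the half-power; if odd, multiply by the base once.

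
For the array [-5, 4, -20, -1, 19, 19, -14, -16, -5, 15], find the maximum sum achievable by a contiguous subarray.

Using Kadane's algorithm on [-5, 4, -20, -1, 19, 19, -14, -16, -5, 15]:

Scanning through the array:
Position 1 (value 4): max_ending_here = 4, max_so_far = 4
Position 2 (value -20): max_ending_here = -16, max_so_far = 4
Position 3 (value -1): max_ending_here = -1, max_so_far = 4
Position 4 (value 19): max_ending_here = 19, max_so_far = 19
Position 5 (value 19): max_ending_here = 38, max_so_far = 38
Position 6 (value -14): max_ending_here = 24, max_so_far = 38
Position 7 (value -16): max_ending_here = 8, max_so_far = 38
Position 8 (value -5): max_ending_here = 3, max_so_far = 38
Position 9 (value 15): max_ending_here = 18, max_so_far = 38

Maximum subarray: [19, 19]
Maximum sum: 38

The maximum subarray is [19, 19] with sum 38. This subarray runs from index 4 to index 5.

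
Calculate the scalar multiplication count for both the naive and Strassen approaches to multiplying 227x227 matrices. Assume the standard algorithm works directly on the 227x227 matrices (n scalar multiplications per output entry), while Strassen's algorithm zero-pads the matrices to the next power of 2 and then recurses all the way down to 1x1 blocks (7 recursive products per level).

Matrix multiplication for 227x227 matrices:

Strassen's algorithm requires power-of-2 dimensions. Pad 227x227 to 256x256 (next power of 2).

Standard algorithm: 227^3 = 11697083 multiplications
Strassen's algorithm: 7^(log2(256)) = 7^8 = 5764801 multiplications
Savings: 11697083 - 5764801 = 5932282 multiplications

Standard: 11697083 multiplications (227^3). Strassen: 5764801 multiplications (7^8, after padding to 256x256). Strassen reduces 8 recursive multiplications to 7 at each level.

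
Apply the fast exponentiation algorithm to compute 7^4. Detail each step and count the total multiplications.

Computing 7^4 by squaring (build up from 7^1; each line after the first costs one multiplication):

7^1 = 7
7^2 = (7^1)^2 = 7^2 = 49
7^4 = (7^2)^2 = 49^2 = 2401

Result: 2401
Multiplications needed: 2 (2 lines after 7^1)

7^4 = 2401. Using exponentiation by squaring, this requires 2 multiplications. The key idea: if the exponent is even, square the half-power; if odd, multiply by the base once.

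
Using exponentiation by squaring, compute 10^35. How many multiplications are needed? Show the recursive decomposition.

Computing 10^35 by squaring (build up from 10^1; each line after the first costs one multiplication):

10^1 = 10
10^2 = (10^1)^2 = 10^2 = 100
10^4 = (10^2)^2 = 100^2 = 10000
10^8 = (10^4)^2 = 10000^2 = 100000000
10^16 = (10^8)^2 = 100000000^2 = 10000000000000000
10^17 = 10 * 10^16 = 10 * 10000000000000000 = 100000000000000000
10^34 = (10^17)^2 = 100000000000000000^2 = 10000000000000000000000000000000000
10^35 = 10 * 10^34 = 10 * 10000000000000000000000000000000000 = 100000000000000000000000000000000000

Result: 100000000000000000000000000000000000
Multiplications needed: 7 (7 lines after 10^1)

10^35 = 100000000000000000000000000000000000. Using exponentiation by squaring, this requires 7 multiplications. The key idea: if the exponent is even, square the half-power; if odd, multiply by the base once.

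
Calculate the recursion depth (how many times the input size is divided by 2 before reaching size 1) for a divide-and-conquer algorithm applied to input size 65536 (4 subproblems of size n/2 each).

For divide and conquer with division factor 2:

Problem sizes at each level:
Level 0: 65536
Level 1: 32768
Level 2: 16384
Level 3: 8192
Level 4: 4096
Level 5: 2048
Level 6: 1024
Level 7: 512
Level 8: 256
Level 9: 128
Level 10: 64
Level 11: 32
Level 12: 16
Level 13: 8
Level 14: 4
Level 15: 2
Level 16: 1

The root is level 0 and the size-1 base case is level 16 (the tree spans levels 0 through 16, i.e. 17 levels counting the root), so the depth is the number of divisions: log_2(65536) = 16

The recursion tree depth is log_2(65536) = 16. At each level, the problem size is divided by 2, so it takes 16 divisions to reduce to a base case of size 1. The algorithm makes 4 recursive calls at each level.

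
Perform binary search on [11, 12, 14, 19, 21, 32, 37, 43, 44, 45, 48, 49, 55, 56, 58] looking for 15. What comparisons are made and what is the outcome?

Binary search for 15 in [11, 12, 14, 19, 21, 32, 37, 43, 44, 45, 48, 49, 55, 56, 58]:

lo=0, hi=14, mid=7, arr[mid]=43 -> 43 > 15, search left half
lo=0, hi=6, mid=3, arr[mid]=19 -> 19 > 15, search left half
lo=0, hi=2, mid=1, arr[mid]=12 -> 12 < 15, search right half
lo=2, hi=2, mid=2, arr[mid]=14 -> 14 < 15, search right half
lo=3 > hi=2, target 15 not found

Binary search determines that 15 is not in the array after 4 comparisons. The search space was exhausted without finding the target.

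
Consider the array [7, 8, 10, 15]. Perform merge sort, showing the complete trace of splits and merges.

Merge sort trace:

Split: [7, 8, 10, 15] -> [7, 8] and [10, 15]
  Split: [7, 8] -> [7] and [8]
  Merge: [7] + [8] -> [7, 8]
  Split: [10, 15] -> [10] and [15]
  Merge: [10] + [15] -> [10, 15]
Merge: [7, 8] + [10, 15] -> [7, 8, 10, 15]

Final sorted array: [7, 8, 10, 15]

The merge sort proceeds by recursively splitting the array and merging sorted halves.
After all merges, the sorted array is [7, 8, 10, 15].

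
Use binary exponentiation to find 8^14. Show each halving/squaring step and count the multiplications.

Computing 8^14 by squaring (build up from 8^1; each line after the first costs one multiplication):

8^1 = 8
8^2 = (8^1)^2 = 8^2 = 64
8^3 = 8 * 8^2 = 8 * 64 = 512
8^6 = (8^3)^2 = 512^2 = 262144
8^7 = 8 * 8^6 = 8 * 262144 = 2097152
8^14 = (8^7)^2 = 2097152^2 = 4398046511104

Result: 4398046511104
Multiplications needed: 5 (5 lines after 8^1)

8^14 = 4398046511104. Using exponentiation by squaring, this requires 5 multiplications. The key idea: if the exponent is even, square the half-power; if odd, multiply by the base once.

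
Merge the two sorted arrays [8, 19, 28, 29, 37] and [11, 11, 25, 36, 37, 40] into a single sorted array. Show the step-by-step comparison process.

Merging process:

Compare 8 vs 11: take 8 from left. Merged: [8]
Compare 19 vs 11: take 11 from right. Merged: [8, 11]
Compare 19 vs 11: take 11 from right. Merged: [8, 11, 11]
Compare 19 vs 25: take 19 from left. Merged: [8, 11, 11, 19]
Compare 28 vs 25: take 25 from right. Merged: [8, 11, 11, 19, 25]
Compare 28 vs 36: take 28 from left. Merged: [8, 11, 11, 19, 25, 28]
Compare 29 vs 36: take 29 from left. Merged: [8, 11, 11, 19, 25, 28, 29]
Compare 37 vs 36: take 36 from right. Merged: [8, 11, 11, 19, 25, 28, 29, 36]
Compare 37 vs 37: take 37 from left. Merged: [8, 11, 11, 19, 25, 28, 29, 36, 37]
Append remaining from right: [37, 40]. Merged: [8, 11, 11, 19, 25, 28, 29, 36, 37, 37, 40]

Final merged array: [8, 11, 11, 19, 25, 28, 29, 36, 37, 37, 40]
Total comparisons: 9

The merged array is [8, 11, 11, 19, 25, 28, 29, 36, 37, 37, 40], requiring 9 comparisons. The merge step runs in O(n) time where n is the total number of elements.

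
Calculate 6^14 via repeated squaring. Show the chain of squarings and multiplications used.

Computing 6^14 by squaring (build up from 6^1; each line after the first costs one multiplication):

6^1 = 6
6^2 = (6^1)^2 = 6^2 = 36
6^3 = 6 * 6^2 = 6 * 36 = 216
6^6 = (6^3)^2 = 216^2 = 46656
6^7 = 6 * 6^6 = 6 * 46656 = 279936
6^14 = (6^7)^2 = 279936^2 = 78364164096

Result: 78364164096
Multiplications needed: 5 (5 lines after 6^1)

6^14 = 78364164096. Using exponentiation by squaring, this requires 5 multiplications. The key idea: if the exponent is even, square the half-power; if odd, multiply by the base once.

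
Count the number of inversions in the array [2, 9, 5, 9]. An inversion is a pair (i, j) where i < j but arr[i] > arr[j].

Finding inversions in [2, 9, 5, 9]:

(1, 2): arr[1]=9 > arr[2]=5

Total inversions: 1

The array has 1 inversion(s): (1,2). Each pair (i,j) satisfies i < j and arr[i] > arr[j].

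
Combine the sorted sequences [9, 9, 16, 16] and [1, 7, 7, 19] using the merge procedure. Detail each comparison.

Merging process:

Compare 9 vs 1: take 1 from right. Merged: [1]
Compare 9 vs 7: take 7 from right. Merged: [1, 7]
Compare 9 vs 7: take 7 from right. Merged: [1, 7, 7]
Compare 9 vs 19: take 9 from left. Merged: [1, 7, 7, 9]
Compare 9 vs 19: take 9 from left. Merged: [1, 7, 7, 9, 9]
Compare 16 vs 19: take 16 from left. Merged: [1, 7, 7, 9, 9, 16]
Compare 16 vs 19: take 16 from left. Merged: [1, 7, 7, 9, 9, 16, 16]
Append remaining from right: [19]. Merged: [1, 7, 7, 9, 9, 16, 16, 19]

Final merged array: [1, 7, 7, 9, 9, 16, 16, 19]
Total comparisons: 7

The merged array is [1, 7, 7, 9, 9, 16, 16, 19], requiring 7 comparisons. The merge step runs in O(n) time where n is the total number of elements.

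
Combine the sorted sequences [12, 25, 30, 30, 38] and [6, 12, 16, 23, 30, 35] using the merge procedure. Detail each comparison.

Merging process:

Compare 12 vs 6: take 6 from right. Merged: [6]
Compare 12 vs 12: take 12 from left. Merged: [6, 12]
Compare 25 vs 12: take 12 from right. Merged: [6, 12, 12]
Compare 25 vs 16: take 16 from right. Merged: [6, 12, 12, 16]
Compare 25 vs 23: take 23 from right. Merged: [6, 12, 12, 16, 23]
Compare 25 vs 30: take 25 from left. Merged: [6, 12, 12, 16, 23, 25]
Compare 30 vs 30: take 30 from left. Merged: [6, 12, 12, 16, 23, 25, 30]
Compare 30 vs 30: take 30 from left. Merged: [6, 12, 12, 16, 23, 25, 30, 30]
Compare 38 vs 30: take 30 from right. Merged: [6, 12, 12, 16, 23, 25, 30, 30, 30]
Compare 38 vs 35: take 35 from right. Merged: [6, 12, 12, 16, 23, 25, 30, 30, 30, 35]
Append remaining from left: [38]. Merged: [6, 12, 12, 16, 23, 25, 30, 30, 30, 35, 38]

Final merged array: [6, 12, 12, 16, 23, 25, 30, 30, 30, 35, 38]
Total comparisons: 10

The merged array is [6, 12, 12, 16, 23, 25, 30, 30, 30, 35, 38], requiring 10 comparisons. The merge step runs in O(n) time where n is the total number of elements.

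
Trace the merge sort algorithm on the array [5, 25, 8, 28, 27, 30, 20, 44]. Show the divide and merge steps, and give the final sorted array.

Merge sort trace:

Split: [5, 25, 8, 28, 27, 30, 20, 44] -> [5, 25, 8, 28] and [27, 30, 20, 44]
  Split: [5, 25, 8, 28] -> [5, 25] and [8, 28]
    Split: [5, 25] -> [5] and [25]
    Merge: [5] + [25] -> [5, 25]
    Split: [8, 28] -> [8] and [28]
    Merge: [8] + [28] -> [8, 28]
  Merge: [5, 25] + [8, 28] -> [5, 8, 25, 28]
  Split: [27, 30, 20, 44] -> [27, 30] and [20, 44]
    Split: [27, 30] -> [27] and [30]
    Merge: [27] + [30] -> [27, 30]
    Split: [20, 44] -> [20] and [44]
    Merge: [20] + [44] -> [20, 44]
  Merge: [27, 30] + [20, 44] -> [20, 27, 30, 44]
Merge: [5, 8, 25, 28] + [20, 27, 30, 44] -> [5, 8, 20, 25, 27, 28, 30, 44]

Final sorted array: [5, 8, 20, 25, 27, 28, 30, 44]

The merge sort proceeds by recursively splitting the array and merging sorted halves.
After all merges, the sorted array is [5, 8, 20, 25, 27, 28, 30, 44].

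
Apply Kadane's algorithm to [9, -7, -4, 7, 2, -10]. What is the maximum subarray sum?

Using Kadane's algorithm on [9, -7, -4, 7, 2, -10]:

Scanning through the array:
Position 1 (value -7): max_ending_here = 2, max_so_far = 9
Position 2 (value -4): max_ending_here = -2, max_so_far = 9
Position 3 (value 7): max_ending_here = 7, max_so_far = 9
Position 4 (value 2): max_ending_here = 9, max_so_far = 9
Position 5 (value -10): max_ending_here = -1, max_so_far = 9

Maximum subarray: [9]
Maximum sum: 9

The maximum subarray is [9] with sum 9. This subarray runs from index 0 to index 0.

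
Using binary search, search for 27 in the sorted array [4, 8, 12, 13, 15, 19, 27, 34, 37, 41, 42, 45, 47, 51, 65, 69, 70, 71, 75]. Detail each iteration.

Binary search for 27 in [4, 8, 12, 13, 15, 19, 27, 34, 37, 41, 42, 45, 47, 51, 65, 69, 70, 71, 75]:

lo=0, hi=18, mid=9, arr[mid]=41 -> 41 > 27, search left half
lo=0, hi=8, mid=4, arr[mid]=15 -> 15 < 27, search right half
lo=5, hi=8, mid=6, arr[mid]=27 -> Found target at index 6!

Binary search finds 27 at index 6 after 3 comparisons. The search repeatedly halves the search space by comparing with the middle element.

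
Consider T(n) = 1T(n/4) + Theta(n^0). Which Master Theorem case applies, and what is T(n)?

Master Theorem for T(n) = 1T(n/4) + O(n^0):

a = 1, b = 4, c = 0
log_b(a) = log_4(1) = 0.0000

Case 2: c = 0 = log_4(1) = 0.0000
T(n) = O(n^0 log n) = O(log n)

For T(n) = 1T(n/4) + O(n^0): log_4(1) = 0.0000. This is Case 2 of the Master Theorem (c = log_b(a), equal work at all levels), giving O(log n).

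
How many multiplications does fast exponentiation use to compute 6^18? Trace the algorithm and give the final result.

Computing 6^18 by squaring (build up from 6^1; each line after the first costs one multiplication):

6^1 = 6
6^2 = (6^1)^2 = 6^2 = 36
6^4 = (6^2)^2 = 36^2 = 1296
6^8 = (6^4)^2 = 1296^2 = 1679616
6^9 = 6 * 6^8 = 6 * 1679616 = 10077696
6^18 = (6^9)^2 = 10077696^2 = 101559956668416

Result: 101559956668416
Multiplications needed: 5 (5 lines after 6^1)

6^18 = 101559956668416. Using exponentiation by squaring, this requires 5 multiplications. The key idea: if the exponent is even, square the half-power; if odd, multiply by the base once.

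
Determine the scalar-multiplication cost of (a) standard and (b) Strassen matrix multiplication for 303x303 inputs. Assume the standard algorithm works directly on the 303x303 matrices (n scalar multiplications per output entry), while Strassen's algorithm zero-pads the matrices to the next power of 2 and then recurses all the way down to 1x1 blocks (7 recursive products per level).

Matrix multiplication for 303x303 matrices:

Strassen's algorithm requires power-of-2 dimensions. Pad 303x303 to 512x512 (next power of 2).

Standard algorithm: 303^3 = 27818127 multiplications
Strassen's algorithm: 7^(log2(512)) = 7^9 = 40353607 multiplications
Difference: 27818127 - 40353607 = -12535480 (Strassen uses MORE here due to padding overhead — for small or just-over-power-of-2 n, padding can outweigh the per-level savings)

Standard: 27818127 multiplications (303^3). Strassen: 40353607 multiplications (7^9, after padding to 512x512). Strassen reduces 8 recursive multiplications to 7 at each level.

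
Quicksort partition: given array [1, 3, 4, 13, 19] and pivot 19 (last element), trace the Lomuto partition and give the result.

Lomuto partition with pivot = 19:

Initial array: [1, 3, 4, 13, 19]

arr[0]=1 <= 19: swap with position 0, array becomes [1, 3, 4, 13, 19]
arr[1]=3 <= 19: swap with position 1, array becomes [1, 3, 4, 13, 19]
arr[2]=4 <= 19: swap with position 2, array becomes [1, 3, 4, 13, 19]
arr[3]=13 <= 19: swap with position 3, array becomes [1, 3, 4, 13, 19]

Place pivot at position 4: [1, 3, 4, 13, 19]
Pivot position: 4

After partitioning with pivot 19, the array becomes [1, 3, 4, 13, 19]. The pivot is placed at index 4. All elements to the left of the pivot are <= 19, and all elements to the right are > 19.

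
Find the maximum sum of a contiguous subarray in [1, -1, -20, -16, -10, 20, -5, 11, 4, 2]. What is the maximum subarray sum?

Using Kadane's algorithm on [1, -1, -20, -16, -10, 20, -5, 11, 4, 2]:

Scanning through the array:
Position 1 (value -1): max_ending_here = 0, max_so_far = 1
Position 2 (value -20): max_ending_here = -20, max_so_far = 1
Position 3 (value -16): max_ending_here = -16, max_so_far = 1
Position 4 (value -10): max_ending_here = -10, max_so_far = 1
Position 5 (value 20): max_ending_here = 20, max_so_far = 20
Position 6 (value -5): max_ending_here = 15, max_so_far = 20
Position 7 (value 11): max_ending_here = 26, max_so_far = 26
Position 8 (value 4): max_ending_here = 30, max_so_far = 30
Position 9 (value 2): max_ending_here = 32, max_so_far = 32

Maximum subarray: [20, -5, 11, 4, 2]
Maximum sum: 32

The maximum subarray is [20, -5, 11, 4, 2] with sum 32. This subarray runs from index 5 to index 9.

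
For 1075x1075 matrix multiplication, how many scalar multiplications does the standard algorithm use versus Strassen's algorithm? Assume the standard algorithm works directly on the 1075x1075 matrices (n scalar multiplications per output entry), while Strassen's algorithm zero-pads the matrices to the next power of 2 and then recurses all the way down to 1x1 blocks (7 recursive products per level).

Matrix multiplication for 1075x1075 matrices:

Strassen's algorithm requires power-of-2 dimensions. Pad 1075x1075 to 2048x2048 (next power of 2).

Standard algorithm: 1075^3 = 1242296875 multiplications
Strassen's algorithm: 7^(log2(2048)) = 7^11 = 1977326743 multiplications
Difference: 1242296875 - 1977326743 = -735029868 (Strassen uses MORE here due to padding overhead — for small or just-over-power-of-2 n, padding can outweigh the per-level savings)

Standard: 1242296875 multiplications (1075^3). Strassen: 1977326743 multiplications (7^11, after padding to 2048x2048). Strassen reduces 8 recursive multiplications to 7 at each level.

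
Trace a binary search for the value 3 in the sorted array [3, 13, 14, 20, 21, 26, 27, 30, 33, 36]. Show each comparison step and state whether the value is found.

Binary search for 3 in [3, 13, 14, 20, 21, 26, 27, 30, 33, 36]:

lo=0, hi=9, mid=4, arr[mid]=21 -> 21 > 3, search left half
lo=0, hi=3, mid=1, arr[mid]=13 -> 13 > 3, search left half
lo=0, hi=0, mid=0, arr[mid]=3 -> Found target at index 0!

Binary search finds 3 at index 0 after 3 comparisons. The search repeatedly halves the search space by comparing with the middle element.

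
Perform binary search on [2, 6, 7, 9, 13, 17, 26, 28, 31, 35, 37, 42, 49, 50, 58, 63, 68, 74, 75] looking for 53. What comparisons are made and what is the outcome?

Binary search for 53 in [2, 6, 7, 9, 13, 17, 26, 28, 31, 35, 37, 42, 49, 50, 58, 63, 68, 74, 75]:

lo=0, hi=18, mid=9, arr[mid]=35 -> 35 < 53, search right half
lo=10, hi=18, mid=14, arr[mid]=58 -> 58 > 53, search left half
lo=10, hi=13, mid=11, arr[mid]=42 -> 42 < 53, search right half
lo=12, hi=13, mid=12, arr[mid]=49 -> 49 < 53, search right half
lo=13, hi=13, mid=13, arr[mid]=50 -> 50 < 53, search right half
lo=14 > hi=13, target 53 not found

Binary search determines that 53 is not in the array after 5 comparisons. The search space was exhausted without finding the target.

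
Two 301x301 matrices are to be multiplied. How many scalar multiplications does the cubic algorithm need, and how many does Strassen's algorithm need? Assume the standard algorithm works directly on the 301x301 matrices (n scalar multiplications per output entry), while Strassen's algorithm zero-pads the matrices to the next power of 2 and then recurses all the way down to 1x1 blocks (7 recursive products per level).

Matrix multiplication for 301x301 matrices:

Strassen's algorithm requires power-of-2 dimensions. Pad 301x301 to 512x512 (next power of 2).

Standard algorithm: 301^3 = 27270901 multiplications
Strassen's algorithm: 7^(log2(512)) = 7^9 = 40353607 multiplications
Difference: 27270901 - 40353607 = -13082706 (Strassen uses MORE here due to padding overhead — for small or just-over-power-of-2 n, padding can outweigh the per-level savings)

Standard: 27270901 multiplications (301^3). Strassen: 40353607 multiplications (7^9, after padding to 512x512). Strassen reduces 8 recursive multiplications to 7 at each level.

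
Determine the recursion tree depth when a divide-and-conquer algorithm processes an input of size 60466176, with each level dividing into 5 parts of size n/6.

For divide and conquer with division factor 6:

Problem sizes at each level:
Level 0: 60466176
Level 1: 10077696
Level 2: 1679616
Level 3: 279936
Level 4: 46656
Level 5: 7776
Level 6: 1296
Level 7: 216
Level 8: 36
Level 9: 6
Level 10: 1

The root is level 0 and the size-1 base case is level 10 (the tree spans levels 0 through 10, i.e. 11 levels counting the root), so the depth is the number of divisions: log_6(60466176) = 10

The recursion tree depth is log_6(60466176) = 10. At each level, the problem size is divided by 6, so it takes 10 divisions to reduce to a base case of size 1. The algorithm makes 5 recursive calls at each level.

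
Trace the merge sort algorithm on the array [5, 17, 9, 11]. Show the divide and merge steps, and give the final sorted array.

Merge sort trace:

Split: [5, 17, 9, 11] -> [5, 17] and [9, 11]
  Split: [5, 17] -> [5] and [17]
  Merge: [5] + [17] -> [5, 17]
  Split: [9, 11] -> [9] and [11]
  Merge: [9] + [11] -> [9, 11]
Merge: [5, 17] + [9, 11] -> [5, 9, 11, 17]

Final sorted array: [5, 9, 11, 17]

The merge sort proceeds by recursively splitting the array and merging sorted halves.
After all merges, the sorted array is [5, 9, 11, 17].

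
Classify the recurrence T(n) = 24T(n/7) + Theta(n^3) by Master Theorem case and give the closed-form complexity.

Master Theorem for T(n) = 24T(n/7) + O(n^3):

a = 24, b = 7, c = 3
log_b(a) = log_7(24) = 1.6332

Case 3: c = 3 > log_7(24) = 1.6332
T(n) = O(n^3) = O(n^3)

For T(n) = 24T(n/7) + O(n^3): log_7(24) = 1.6332. This is Case 3 of the Master Theorem (c > log_b(a), work dominated by root), giving O(n^3).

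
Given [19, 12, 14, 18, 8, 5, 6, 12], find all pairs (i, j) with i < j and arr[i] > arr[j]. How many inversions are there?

Finding inversions in [19, 12, 14, 18, 8, 5, 6, 12]:

(0, 1): arr[0]=19 > arr[1]=12
(0, 2): arr[0]=19 > arr[2]=14
(0, 3): arr[0]=19 > arr[3]=18
(0, 4): arr[0]=19 > arr[4]=8
(0, 5): arr[0]=19 > arr[5]=5
(0, 6): arr[0]=19 > arr[6]=6
(0, 7): arr[0]=19 > arr[7]=12
(1, 4): arr[1]=12 > arr[4]=8
(1, 5): arr[1]=12 > arr[5]=5
(1, 6): arr[1]=12 > arr[6]=6
(2, 4): arr[2]=14 > arr[4]=8
(2, 5): arr[2]=14 > arr[5]=5
(2, 6): arr[2]=14 > arr[6]=6
(2, 7): arr[2]=14 > arr[7]=12
(3, 4): arr[3]=18 > arr[4]=8
(3, 5): arr[3]=18 > arr[5]=5
(3, 6): arr[3]=18 > arr[6]=6
(3, 7): arr[3]=18 > arr[7]=12
(4, 5): arr[4]=8 > arr[5]=5
(4, 6): arr[4]=8 > arr[6]=6

Total inversions: 20

The array has 20 inversion(s): (0,1), (0,2), (0,3), (0,4), (0,5), (0,6), (0,7), (1,4), (1,5), (1,6), (2,4), (2,5), (2,6), (2,7), (3,4), (3,5), (3,6), (3,7), (4,5), (4,6). Each pair (i,j) satisfies i < j and arr[i] > arr[j].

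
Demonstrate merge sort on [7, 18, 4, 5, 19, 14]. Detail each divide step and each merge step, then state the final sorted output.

Merge sort trace:

Split: [7, 18, 4, 5, 19, 14] -> [7, 18, 4] and [5, 19, 14]
  Split: [7, 18, 4] -> [7] and [18, 4]
    Split: [18, 4] -> [18] and [4]
    Merge: [18] + [4] -> [4, 18]
  Merge: [7] + [4, 18] -> [4, 7, 18]
  Split: [5, 19, 14] -> [5] and [19, 14]
    Split: [19, 14] -> [19] and [14]
    Merge: [19] + [14] -> [14, 19]
  Merge: [5] + [14, 19] -> [5, 14, 19]
Merge: [4, 7, 18] + [5, 14, 19] -> [4, 5, 7, 14, 18, 19]

Final sorted array: [4, 5, 7, 14, 18, 19]

The merge sort proceeds by recursively splitting the array and merging sorted halves.
After all merges, the sorted array is [4, 5, 7, 14, 18, 19].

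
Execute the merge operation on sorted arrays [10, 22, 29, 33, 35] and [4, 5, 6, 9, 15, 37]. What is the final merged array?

Merging process:

Compare 10 vs 4: take 4 from right. Merged: [4]
Compare 10 vs 5: take 5 from right. Merged: [4, 5]
Compare 10 vs 6: take 6 from right. Merged: [4, 5, 6]
Compare 10 vs 9: take 9 from right. Merged: [4, 5, 6, 9]
Compare 10 vs 15: take 10 from left. Merged: [4, 5, 6, 9, 10]
Compare 22 vs 15: take 15 from right. Merged: [4, 5, 6, 9, 10, 15]
Compare 22 vs 37: take 22 from left. Merged: [4, 5, 6, 9, 10, 15, 22]
Compare 29 vs 37: take 29 from left. Merged: [4, 5, 6, 9, 10, 15, 22, 29]
Compare 33 vs 37: take 33 from left. Merged: [4, 5, 6, 9, 10, 15, 22, 29, 33]
Compare 35 vs 37: take 35 from left. Merged: [4, 5, 6, 9, 10, 15, 22, 29, 33, 35]
Append remaining from right: [37]. Merged: [4, 5, 6, 9, 10, 15, 22, 29, 33, 35, 37]

Final merged array: [4, 5, 6, 9, 10, 15, 22, 29, 33, 35, 37]
Total comparisons: 10

The merged array is [4, 5, 6, 9, 10, 15, 22, 29, 33, 35, 37], requiring 10 comparisons. The merge step runs in O(n) time where n is the total number of elements.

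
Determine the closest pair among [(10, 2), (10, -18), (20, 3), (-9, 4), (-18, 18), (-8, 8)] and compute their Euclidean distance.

Computing all pairwise distances among 6 points:

d((10, 2), (10, -18)) = 20.0
d((10, 2), (20, 3)) = 10.0499
d((10, 2), (-9, 4)) = 19.105
d((10, 2), (-18, 18)) = 32.249
d((10, 2), (-8, 8)) = 18.9737
d((10, -18), (20, 3)) = 23.2594
d((10, -18), (-9, 4)) = 29.0689
d((10, -18), (-18, 18)) = 45.607
d((10, -18), (-8, 8)) = 31.6228
d((20, 3), (-9, 4)) = 29.0172
d((20, 3), (-18, 18)) = 40.8534
d((20, 3), (-8, 8)) = 28.4429
d((-9, 4), (-18, 18)) = 16.6433
d((-9, 4), (-8, 8)) = 4.1231 <-- minimum
d((-18, 18), (-8, 8)) = 14.1421

Closest pair: (-9, 4) and (-8, 8) with distance 4.1231

The closest pair is (-9, 4) and (-8, 8) with Euclidean distance 4.1231. For 6 points, brute-force pairwise comparison is shown above. For large n, the divide-and-conquer algorithm (sort by x, recurse on halves, check the dividing strip) achieves O(n log n).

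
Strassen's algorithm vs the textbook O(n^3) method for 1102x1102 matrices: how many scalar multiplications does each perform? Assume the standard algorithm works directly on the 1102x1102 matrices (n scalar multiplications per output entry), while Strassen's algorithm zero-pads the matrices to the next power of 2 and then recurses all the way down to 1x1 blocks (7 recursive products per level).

Matrix multiplication for 1102x1102 matrices:

Strassen's algorithm requires power-of-2 dimensions. Pad 1102x1102 to 2048x2048 (next power of 2).

Standard algorithm: 1102^3 = 1338273208 multiplications
Strassen's algorithm: 7^(log2(2048)) = 7^11 = 1977326743 multiplications
Difference: 1338273208 - 1977326743 = -639053535 (Strassen uses MORE here due to padding overhead — for small or just-over-power-of-2 n, padding can outweigh the per-level savings)

Standard: 1338273208 multiplications (1102^3). Strassen: 1977326743 multiplications (7^11, after padding to 2048x2048). Strassen reduces 8 recursive multiplications to 7 at each level.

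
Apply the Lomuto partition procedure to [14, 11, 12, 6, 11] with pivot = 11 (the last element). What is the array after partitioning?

Lomuto partition with pivot = 11:

Initial array: [14, 11, 12, 6, 11]

arr[0]=14 > 11: no swap
arr[1]=11 <= 11: swap with position 0, array becomes [11, 14, 12, 6, 11]
arr[2]=12 > 11: no swap
arr[3]=6 <= 11: swap with position 1, array becomes [11, 6, 12, 14, 11]

Place pivot at position 2: [11, 6, 11, 14, 12]
Pivot position: 2

After partitioning with pivot 11, the array becomes [11, 6, 11, 14, 12]. The pivot is placed at index 2. All elements to the left of the pivot are <= 11, and all elements to the right are > 11.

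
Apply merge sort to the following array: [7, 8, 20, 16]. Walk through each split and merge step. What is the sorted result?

Merge sort trace:

Split: [7, 8, 20, 16] -> [7, 8] and [20, 16]
  Split: [7, 8] -> [7] and [8]
  Merge: [7] + [8] -> [7, 8]
  Split: [20, 16] -> [20] and [16]
  Merge: [20] + [16] -> [16, 20]
Merge: [7, 8] + [16, 20] -> [7, 8, 16, 20]

Final sorted array: [7, 8, 16, 20]

The merge sort proceeds by recursively splitting the array and merging sorted halves.
After all merges, the sorted array is [7, 8, 16, 20].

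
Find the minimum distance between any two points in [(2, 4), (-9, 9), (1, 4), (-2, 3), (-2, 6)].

Computing all pairwise distances among 5 points:

d((2, 4), (-9, 9)) = 12.083
d((2, 4), (1, 4)) = 1.0 <-- minimum
d((2, 4), (-2, 3)) = 4.1231
d((2, 4), (-2, 6)) = 4.4721
d((-9, 9), (1, 4)) = 11.1803
d((-9, 9), (-2, 3)) = 9.2195
d((-9, 9), (-2, 6)) = 7.6158
d((1, 4), (-2, 3)) = 3.1623
d((1, 4), (-2, 6)) = 3.6056
d((-2, 3), (-2, 6)) = 3.0

Closest pair: (2, 4) and (1, 4) with distance 1.0

The closest pair is (2, 4) and (1, 4) with Euclidean distance 1.0. For 5 points, brute-force pairwise comparison is shown above. For large n, the divide-and-conquer algorithm (sort by x, recurse on halves, check the dividing strip) achieves O(n log n).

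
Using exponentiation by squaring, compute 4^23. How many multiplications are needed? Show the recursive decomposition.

Computing 4^23 by squaring (build up from 4^1; each line after the first costs one multiplication):

4^1 = 4
4^2 = (4^1)^2 = 4^2 = 16
4^4 = (4^2)^2 = 16^2 = 256
4^5 = 4 * 4^4 = 4 * 256 = 1024
4^10 = (4^5)^2 = 1024^2 = 1048576
4^11 = 4 * 4^10 = 4 * 1048576 = 4194304
4^22 = (4^11)^2 = 4194304^2 = 17592186044416
4^23 = 4 * 4^22 = 4 * 17592186044416 = 70368744177664

Result: 70368744177664
Multiplications needed: 7 (7 lines after 4^1)

4^23 = 70368744177664. Using exponentiation by squaring, this requires 7 multiplications. The key idea: if the exponent is even, square the half-power; if odd, multiply by the base once.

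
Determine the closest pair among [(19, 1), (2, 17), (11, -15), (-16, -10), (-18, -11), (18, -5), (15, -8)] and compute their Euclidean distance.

Computing all pairwise distances among 7 points:

d((19, 1), (2, 17)) = 23.3452
d((19, 1), (11, -15)) = 17.8885
d((19, 1), (-16, -10)) = 36.6879
d((19, 1), (-18, -11)) = 38.8973
d((19, 1), (18, -5)) = 6.0828
d((19, 1), (15, -8)) = 9.8489
d((2, 17), (11, -15)) = 33.2415
d((2, 17), (-16, -10)) = 32.45
d((2, 17), (-18, -11)) = 34.4093
d((2, 17), (18, -5)) = 27.2029
d((2, 17), (15, -8)) = 28.178
d((11, -15), (-16, -10)) = 27.4591
d((11, -15), (-18, -11)) = 29.2746
d((11, -15), (18, -5)) = 12.2066
d((11, -15), (15, -8)) = 8.0623
d((-16, -10), (-18, -11)) = 2.2361 <-- minimum
d((-16, -10), (18, -5)) = 34.3657
d((-16, -10), (15, -8)) = 31.0644
d((-18, -11), (18, -5)) = 36.4966
d((-18, -11), (15, -8)) = 33.1361
d((18, -5), (15, -8)) = 4.2426

Closest pair: (-16, -10) and (-18, -11) with distance 2.2361

The closest pair is (-16, -10) and (-18, -11) with Euclidean distance 2.2361. For 7 points, brute-force pairwise comparison is shown above. For large n, the divide-and-conquer algorithm (sort by x, recurse on halves, check the dividing strip) achieves O(n log n).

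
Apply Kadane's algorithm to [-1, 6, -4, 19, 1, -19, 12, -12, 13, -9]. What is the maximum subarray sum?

Using Kadane's algorithm on [-1, 6, -4, 19, 1, -19, 12, -12, 13, -9]:

Scanning through the array:
Position 1 (value 6): max_ending_here = 6, max_so_far = 6
Position 2 (value -4): max_ending_here = 2, max_so_far = 6
Position 3 (value 19): max_ending_here = 21, max_so_far = 21
Position 4 (value 1): max_ending_here = 22, max_so_far = 22
Position 5 (value -19): max_ending_here = 3, max_so_far = 22
Position 6 (value 12): max_ending_here = 15, max_so_far = 22
Position 7 (value -12): max_ending_here = 3, max_so_far = 22
Position 8 (value 13): max_ending_here = 16, max_so_far = 22
Position 9 (value -9): max_ending_here = 7, max_so_far = 22

Maximum subarray: [6, -4, 19, 1]
Maximum sum: 22

The maximum subarray is [6, -4, 19, 1] with sum 22. This subarray runs from index 1 to index 4.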